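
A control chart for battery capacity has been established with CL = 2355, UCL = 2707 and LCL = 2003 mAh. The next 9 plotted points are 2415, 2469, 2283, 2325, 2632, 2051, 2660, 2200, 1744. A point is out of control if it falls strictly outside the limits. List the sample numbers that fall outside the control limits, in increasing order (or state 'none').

9

Compare each point to [2003, 2707]: sample 9 = 1744 < LCL.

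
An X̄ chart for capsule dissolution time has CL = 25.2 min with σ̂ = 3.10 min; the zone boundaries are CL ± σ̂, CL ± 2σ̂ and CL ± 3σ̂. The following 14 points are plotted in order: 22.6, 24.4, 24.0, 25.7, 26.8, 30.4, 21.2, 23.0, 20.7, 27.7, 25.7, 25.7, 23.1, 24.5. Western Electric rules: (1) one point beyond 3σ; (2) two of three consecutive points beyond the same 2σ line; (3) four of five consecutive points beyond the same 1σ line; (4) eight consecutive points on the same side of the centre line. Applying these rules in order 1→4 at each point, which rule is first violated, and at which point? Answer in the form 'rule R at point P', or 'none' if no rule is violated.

Zone of each point (C = within 1σ̂, B = 1σ̂–2σ̂, A = 2σ̂–3σ̂, * = beyond 3σ̂; sign = side of CL): 1:-C, 2:-C, 3:-C, 4:+C, 5:+C, 6:+B, 7:-B, 8:-C, 9:-B, 10:+C, 11:+C, 12:+C, 13:-C, 14:-C
No rule fires across all 14 points.

none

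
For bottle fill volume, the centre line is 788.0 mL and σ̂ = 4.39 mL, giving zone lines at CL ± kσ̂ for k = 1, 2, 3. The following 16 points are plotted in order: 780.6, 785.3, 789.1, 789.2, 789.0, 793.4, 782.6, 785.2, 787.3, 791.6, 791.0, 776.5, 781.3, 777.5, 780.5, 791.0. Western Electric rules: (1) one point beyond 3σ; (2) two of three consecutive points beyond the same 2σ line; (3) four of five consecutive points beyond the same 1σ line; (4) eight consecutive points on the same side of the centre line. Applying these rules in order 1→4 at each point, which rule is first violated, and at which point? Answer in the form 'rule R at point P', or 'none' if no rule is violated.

Zone of each point (C = within 1σ̂, B = 1σ̂–2σ̂, A = 2σ̂–3σ̂, * = beyond 3σ̂; sign = side of CL): 1:-B, 2:-C, 3:+C, 4:+C, 5:+C, 6:+B, 7:-B, 8:-C, 9:-C, 10:+C, 11:+C, 12:-A, 13:-B, 14:-A, 15:-B, 16:+C
Rule 2 (two of three consecutive points beyond the same 2σ limit) is satisfied at point 14.

rule 2 at point 14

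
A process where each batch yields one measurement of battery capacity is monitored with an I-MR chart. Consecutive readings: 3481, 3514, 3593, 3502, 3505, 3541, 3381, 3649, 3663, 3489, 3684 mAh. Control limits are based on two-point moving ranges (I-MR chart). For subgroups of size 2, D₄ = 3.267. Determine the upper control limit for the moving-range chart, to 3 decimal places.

344.015

Moving ranges: 33, 79, 91, 3, 36, 160, 268, 14, 174, 195; M̄R̄ = 1053.0000 / 10 = 105.3000
UCL_MR = D₄·M̄R̄ = 3.267 × 105.3000 = 344.0151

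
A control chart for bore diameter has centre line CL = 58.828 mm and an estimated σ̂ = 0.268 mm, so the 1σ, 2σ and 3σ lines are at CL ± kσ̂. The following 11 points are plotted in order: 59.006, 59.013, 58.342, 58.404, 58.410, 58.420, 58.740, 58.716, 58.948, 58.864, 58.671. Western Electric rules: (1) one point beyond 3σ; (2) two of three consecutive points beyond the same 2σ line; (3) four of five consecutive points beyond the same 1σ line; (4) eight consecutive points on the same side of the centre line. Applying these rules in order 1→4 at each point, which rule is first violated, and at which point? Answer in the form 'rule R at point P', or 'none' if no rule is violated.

Zone of each point (C = within 1σ̂, B = 1σ̂–2σ̂, A = 2σ̂–3σ̂, * = beyond 3σ̂; sign = side of CL): 1:+C, 2:+C, 3:-B, 4:-B, 5:-B, 6:-B, 7:-C, 8:-C, 9:+C, 10:+C, 11:-C
Rule 3 (four of five consecutive points beyond the same 1σ limit) is satisfied at point 6.

rule 3 at point 6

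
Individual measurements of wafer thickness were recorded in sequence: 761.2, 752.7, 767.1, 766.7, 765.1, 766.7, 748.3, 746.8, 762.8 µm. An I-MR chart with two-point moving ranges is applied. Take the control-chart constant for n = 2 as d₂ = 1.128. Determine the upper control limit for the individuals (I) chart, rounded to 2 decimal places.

X̄ = (761.2 + 752.7 + 767.1 + 766.7 + 765.1 + 766.7 + 748.3 + 746.8 + 762.8) / 9 = 759.7111
Moving ranges: 8.5, 14.4, 0.4, 1.6, 1.6, 18.4, 1.5, 16.0; M̄R̄ = 62.4000 / 8 = 7.8000
UCL = X̄ + 3·M̄R̄/d₂ = 759.7111 + 3 × 7.8000 / 1.128 = 780.4558

780.46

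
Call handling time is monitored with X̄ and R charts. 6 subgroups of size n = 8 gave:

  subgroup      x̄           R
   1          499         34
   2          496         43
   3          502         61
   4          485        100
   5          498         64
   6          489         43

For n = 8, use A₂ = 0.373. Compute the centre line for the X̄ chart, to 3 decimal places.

X̄̄ = (499 + 496 + 502 + 485 + 498 + 489) / 6 = 2969.0000 / 6 = 494.8333
CL = X̄̄ = 494.8333

494.833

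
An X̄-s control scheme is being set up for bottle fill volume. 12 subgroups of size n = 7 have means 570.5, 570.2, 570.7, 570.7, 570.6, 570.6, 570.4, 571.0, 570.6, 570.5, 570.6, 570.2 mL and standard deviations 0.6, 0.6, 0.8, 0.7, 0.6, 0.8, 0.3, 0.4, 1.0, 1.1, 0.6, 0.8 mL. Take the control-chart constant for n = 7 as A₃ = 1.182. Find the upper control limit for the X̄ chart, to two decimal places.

X̄̄ = (570.5 + 570.2 + 570.7 + 570.7 + 570.6 + 570.6 + 570.4 + 571.0 + 570.6 + 570.5 + 570.6 + 570.2) / 12 = 570.5500
s̄ = (0.6 + 0.6 + 0.8 + 0.7 + 0.6 + 0.8 + 0.3 + 0.4 + 1.0 + 1.1 + 0.6 + 0.8) / 12 = 0.6917
UCL = X̄̄ + A₃·s̄ = 570.5500 + 1.182 × 0.6917 = 571.3676

571.37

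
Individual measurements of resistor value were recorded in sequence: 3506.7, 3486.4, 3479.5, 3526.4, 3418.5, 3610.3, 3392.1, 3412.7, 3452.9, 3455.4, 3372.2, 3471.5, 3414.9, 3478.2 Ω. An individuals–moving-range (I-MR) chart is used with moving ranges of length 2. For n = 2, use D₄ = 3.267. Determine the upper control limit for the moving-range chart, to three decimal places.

Moving ranges: 20.3, 6.9, 46.9, 107.9, 191.8, 218.2, 20.6, 40.2, 2.5, 83.2, 99.3, 56.6, 63.3; M̄R̄ = 957.7000 / 13 = 73.6692
UCL_MR = D₄·M̄R̄ = 3.267 × 73.6692 = 240.6774

240.677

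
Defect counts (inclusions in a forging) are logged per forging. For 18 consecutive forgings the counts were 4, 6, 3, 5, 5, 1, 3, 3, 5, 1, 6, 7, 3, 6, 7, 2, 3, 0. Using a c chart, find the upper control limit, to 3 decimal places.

c̄ = (4 + 6 + 3 + 5 + 5 + 1 + 3 + 3 + 5 + 1 + 6 + 7 + 3 + 6 + 7 + 2 + 3 + 0) / 18 = 70 / 18 = 3.8889
UCL = c̄ + 3√c̄ = 3.8889 + 3 × √3.8889 = 3.8889 + 3 × 1.9720 = 9.8050

9.805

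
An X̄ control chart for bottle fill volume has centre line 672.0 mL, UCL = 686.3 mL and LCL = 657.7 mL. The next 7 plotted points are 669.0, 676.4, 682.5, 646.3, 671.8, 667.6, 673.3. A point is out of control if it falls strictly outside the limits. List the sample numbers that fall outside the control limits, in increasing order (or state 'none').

Compare each point to [657.7, 686.3]: sample 4 = 646.3 < LCL.

4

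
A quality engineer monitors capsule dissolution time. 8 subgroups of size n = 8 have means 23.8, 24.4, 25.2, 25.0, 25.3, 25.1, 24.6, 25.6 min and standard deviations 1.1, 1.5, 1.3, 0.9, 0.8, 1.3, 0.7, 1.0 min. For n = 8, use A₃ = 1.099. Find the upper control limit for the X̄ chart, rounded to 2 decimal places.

X̄̄ = (23.8 + 24.4 + 25.2 + 25.0 + 25.3 + 25.1 + 24.6 + 25.6) / 8 = 24.8750
s̄ = (1.1 + 1.5 + 1.3 + 0.9 + 0.8 + 1.3 + 0.7 + 1.0) / 8 = 1.0750
UCL = X̄̄ + A₃·s̄ = 24.8750 + 1.099 × 1.0750 = 26.0564

26.06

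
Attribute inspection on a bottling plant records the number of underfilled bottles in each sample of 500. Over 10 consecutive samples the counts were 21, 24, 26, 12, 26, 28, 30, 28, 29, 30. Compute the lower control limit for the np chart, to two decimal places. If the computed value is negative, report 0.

p̄ = Σdᵢ / (k·n) = 254 / (10 × 500) = 0.05080
LCL = np̄ − 3·√(np̄(1−p̄)) = 25.4000 − 3 × 4.9102 = 10.6695

10.67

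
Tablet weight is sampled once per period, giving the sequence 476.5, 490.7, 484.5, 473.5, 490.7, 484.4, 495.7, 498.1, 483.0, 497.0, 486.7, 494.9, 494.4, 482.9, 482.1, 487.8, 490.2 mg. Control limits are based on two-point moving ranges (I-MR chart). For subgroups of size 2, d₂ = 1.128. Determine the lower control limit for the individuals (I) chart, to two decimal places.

465.04

X̄ = (476.5 + 490.7 + 484.5 + 473.5 + 490.7 + 484.4 + 495.7 + 498.1 + 483.0 + 497.0 + 486.7 + 494.9 + 494.4 + 482.9 + 482.1 + 487.8 + 490.2) / 17 = 487.8294
Moving ranges: 14.2, 6.2, 11.0, 17.2, 6.3, 11.3, 2.4, 15.1, 14.0, 10.3, 8.2, 0.5, 11.5, 0.8, 5.7, 2.4; M̄R̄ = 137.1000 / 16 = 8.5687
LCL = X̄ − 3·M̄R̄/d₂ = 487.8294 − 3 × 8.5687 / 1.128 = 465.0402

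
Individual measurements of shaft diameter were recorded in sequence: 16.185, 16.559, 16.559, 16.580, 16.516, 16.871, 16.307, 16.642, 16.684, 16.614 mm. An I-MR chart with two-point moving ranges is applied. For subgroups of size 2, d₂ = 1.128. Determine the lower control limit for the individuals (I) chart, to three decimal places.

16.012

X̄ = (16.185 + 16.559 + 16.559 + 16.580 + 16.516 + 16.871 + 16.307 + 16.642 + 16.684 + 16.614) / 10 = 16.5517
Moving ranges: 0.374, 0.000, 0.021, 0.064, 0.355, 0.564, 0.335, 0.042, 0.070; M̄R̄ = 1.8250 / 9 = 0.2028
LCL = X̄ − 3·M̄R̄/d₂ = 16.5517 − 3 × 0.2028 / 1.128 = 16.0124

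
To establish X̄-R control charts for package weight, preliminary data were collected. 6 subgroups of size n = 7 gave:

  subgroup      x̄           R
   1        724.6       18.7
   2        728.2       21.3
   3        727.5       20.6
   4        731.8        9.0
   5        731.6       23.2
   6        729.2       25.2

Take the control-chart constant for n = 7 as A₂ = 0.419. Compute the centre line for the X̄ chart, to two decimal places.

X̄̄ = (724.6 + 728.2 + 727.5 + 731.8 + 731.6 + 729.2) / 6 = 4372.9000 / 6 = 728.8167
CL = X̄̄ = 728.8167

728.82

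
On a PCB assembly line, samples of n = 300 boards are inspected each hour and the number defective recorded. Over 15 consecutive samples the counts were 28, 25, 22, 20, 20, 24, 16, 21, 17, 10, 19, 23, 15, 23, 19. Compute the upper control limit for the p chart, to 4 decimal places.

0.1104

p̄ = Σdᵢ / (k·n) = 302 / (15 × 300) = 0.06711
UCL = p̄ + 3·√(p̄(1−p̄)/n) = 0.06711 + 3 × √(0.06711×0.93289/300) = 0.06711 + 3 × 0.01445 = 0.11045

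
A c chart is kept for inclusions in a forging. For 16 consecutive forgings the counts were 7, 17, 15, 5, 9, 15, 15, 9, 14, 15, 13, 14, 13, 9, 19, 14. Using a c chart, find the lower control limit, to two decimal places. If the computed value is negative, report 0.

c̄ = (7 + 17 + 15 + 5 + 9 + 15 + 15 + 9 + 14 + 15 + 13 + 14 + 13 + 9 + 19 + 14) / 16 = 203 / 16 = 12.6875
LCL = c̄ − 3√c̄ = 12.6875 − 3 × 3.5620 = 2.0016

2.00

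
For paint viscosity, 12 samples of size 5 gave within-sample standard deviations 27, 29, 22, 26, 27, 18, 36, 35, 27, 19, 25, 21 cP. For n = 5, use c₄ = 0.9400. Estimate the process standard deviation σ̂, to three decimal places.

s̄ = (27 + 29 + 22 + 26 + 27 + 18 + 36 + 35 + 27 + 19 + 25 + 21) / 12 = 26.0000
σ̂ = s̄ / c₄ = 26.0000 / 0.9400 = 27.6596

27.660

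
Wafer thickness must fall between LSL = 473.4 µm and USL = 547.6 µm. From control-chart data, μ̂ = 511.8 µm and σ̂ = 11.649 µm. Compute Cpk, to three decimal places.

Cpu = (USL − μ̂) / (3σ̂) = (547.6 − 511.8) / (3 × 11.649) = 1.0244; Cpl = (μ̂ − LSL) / (3σ̂) = (511.8 − 473.4) / (3 × 11.649) = 1.0988; Cpk = min(Cpu, Cpl) = 1.0244

1.024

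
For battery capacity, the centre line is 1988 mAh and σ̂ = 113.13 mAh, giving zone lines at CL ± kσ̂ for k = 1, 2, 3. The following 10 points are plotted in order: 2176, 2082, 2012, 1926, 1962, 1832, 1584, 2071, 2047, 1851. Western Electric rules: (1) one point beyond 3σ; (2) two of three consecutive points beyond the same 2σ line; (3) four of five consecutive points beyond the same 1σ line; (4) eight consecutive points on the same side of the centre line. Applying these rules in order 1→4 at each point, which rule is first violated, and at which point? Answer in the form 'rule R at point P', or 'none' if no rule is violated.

Zone of each point (C = within 1σ̂, B = 1σ̂–2σ̂, A = 2σ̂–3σ̂, * = beyond 3σ̂; sign = side of CL): 1:+B, 2:+C, 3:+C, 4:-C, 5:-C, 6:-B, 7:-*, 8:+C, 9:+C, 10:-B
Rule 1 (one point beyond the 3σ limits) is satisfied at point 7.

rule 1 at point 7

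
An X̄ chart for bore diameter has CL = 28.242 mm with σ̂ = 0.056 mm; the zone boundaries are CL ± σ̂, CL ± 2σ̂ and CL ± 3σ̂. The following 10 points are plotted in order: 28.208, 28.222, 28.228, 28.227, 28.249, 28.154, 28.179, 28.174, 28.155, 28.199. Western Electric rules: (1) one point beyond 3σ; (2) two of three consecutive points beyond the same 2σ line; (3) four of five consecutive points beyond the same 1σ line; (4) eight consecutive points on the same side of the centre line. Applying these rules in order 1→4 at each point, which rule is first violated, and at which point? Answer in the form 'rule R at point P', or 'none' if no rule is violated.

Zone of each point (C = within 1σ̂, B = 1σ̂–2σ̂, A = 2σ̂–3σ̂, * = beyond 3σ̂; sign = side of CL): 1:-C, 2:-C, 3:-C, 4:-C, 5:+C, 6:-B, 7:-B, 8:-B, 9:-B, 10:-C
Rule 3 (four of five consecutive points beyond the same 1σ limit) is satisfied at point 9.

rule 3 at point 9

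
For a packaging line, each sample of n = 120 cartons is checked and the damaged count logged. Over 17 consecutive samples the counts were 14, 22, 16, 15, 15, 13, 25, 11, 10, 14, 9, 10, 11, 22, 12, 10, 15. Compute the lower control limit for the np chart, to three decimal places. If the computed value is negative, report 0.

p̄ = Σdᵢ / (k·n) = 244 / (17 × 120) = 0.11961
LCL = np̄ − 3·√(np̄(1−p̄)) = 14.3529 − 3 × 3.5547 = 3.6887

3.689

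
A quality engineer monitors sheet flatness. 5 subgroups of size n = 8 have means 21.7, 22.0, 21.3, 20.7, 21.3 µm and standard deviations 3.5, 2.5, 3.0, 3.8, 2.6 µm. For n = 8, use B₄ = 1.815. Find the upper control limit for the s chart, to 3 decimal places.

s̄ = (3.5 + 2.5 + 3.0 + 3.8 + 2.6) / 5 = 3.0800
UCL_s = B₄·s̄ = 1.815 × 3.0800 = 5.5902

5.590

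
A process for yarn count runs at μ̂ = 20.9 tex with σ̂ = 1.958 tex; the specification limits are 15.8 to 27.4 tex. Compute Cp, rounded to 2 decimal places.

Cp = (USL − LSL) / (6σ̂) = (27.4 − 15.8) / (6 × 1.958) = 11.6000 / 11.7480 = 0.9874

0.99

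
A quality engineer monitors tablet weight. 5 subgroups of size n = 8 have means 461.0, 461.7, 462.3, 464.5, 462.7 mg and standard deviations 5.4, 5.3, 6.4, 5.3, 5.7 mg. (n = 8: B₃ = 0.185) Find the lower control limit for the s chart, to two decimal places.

s̄ = (5.4 + 5.3 + 6.4 + 5.3 + 5.7) / 5 = 5.6200
LCL_s = B₃·s̄ = 0.185 × 5.6200 = 1.0397

1.04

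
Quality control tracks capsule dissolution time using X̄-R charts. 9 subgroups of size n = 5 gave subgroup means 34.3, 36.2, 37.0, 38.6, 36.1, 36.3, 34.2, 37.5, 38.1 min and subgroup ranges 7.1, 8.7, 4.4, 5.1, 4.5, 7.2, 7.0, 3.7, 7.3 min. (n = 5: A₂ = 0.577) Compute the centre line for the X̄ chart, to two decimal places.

X̄̄ = (34.3 + 36.2 + 37.0 + 38.6 + 36.1 + 36.3 + 34.2 + 37.5 + 38.1) / 9 = 328.3000 / 9 = 36.4778
CL = X̄̄ = 36.4778

36.48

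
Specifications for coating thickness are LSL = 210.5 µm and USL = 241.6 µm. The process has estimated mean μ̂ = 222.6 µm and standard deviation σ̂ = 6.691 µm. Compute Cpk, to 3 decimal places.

Cpu = (USL − μ̂) / (3σ̂) = (241.6 − 222.6) / (3 × 6.691) = 0.9465; Cpl = (μ̂ − LSL) / (3σ̂) = (222.6 − 210.5) / (3 × 6.691) = 0.6028; Cpk = min(Cpu, Cpl) = 0.6028

0.603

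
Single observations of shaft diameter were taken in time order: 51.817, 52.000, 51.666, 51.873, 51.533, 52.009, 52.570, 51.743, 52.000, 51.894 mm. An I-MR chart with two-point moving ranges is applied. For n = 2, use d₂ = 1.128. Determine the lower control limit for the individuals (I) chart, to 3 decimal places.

50.938

X̄ = (51.817 + 52.000 + 51.666 + 51.873 + 51.533 + 52.009 + 52.570 + 51.743 + 52.000 + 51.894) / 10 = 51.9105
Moving ranges: 0.183, 0.334, 0.207, 0.340, 0.476, 0.561, 0.827, 0.257, 0.106; M̄R̄ = 3.2910 / 9 = 0.3657
LCL = X̄ − 3·M̄R̄/d₂ = 51.9105 − 3 × 0.3657 / 1.128 = 50.9380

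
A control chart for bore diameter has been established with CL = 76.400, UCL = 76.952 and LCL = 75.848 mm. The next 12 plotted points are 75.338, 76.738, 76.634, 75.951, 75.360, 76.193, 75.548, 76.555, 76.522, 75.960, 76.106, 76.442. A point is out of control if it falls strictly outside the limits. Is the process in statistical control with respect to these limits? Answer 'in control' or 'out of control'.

out of control

Compare each point to [75.848, 76.952]: sample 1 = 75.338 < LCL; sample 5 = 75.360 < LCL; sample 7 = 75.548 < LCL.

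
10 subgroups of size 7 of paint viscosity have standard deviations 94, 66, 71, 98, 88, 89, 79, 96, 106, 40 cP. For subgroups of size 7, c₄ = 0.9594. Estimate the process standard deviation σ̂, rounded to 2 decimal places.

s̄ = (94 + 66 + 71 + 98 + 88 + 89 + 79 + 96 + 106 + 40) / 10 = 82.7000
σ̂ = s̄ / c₄ = 82.7000 / 0.9594 = 86.1997

86.20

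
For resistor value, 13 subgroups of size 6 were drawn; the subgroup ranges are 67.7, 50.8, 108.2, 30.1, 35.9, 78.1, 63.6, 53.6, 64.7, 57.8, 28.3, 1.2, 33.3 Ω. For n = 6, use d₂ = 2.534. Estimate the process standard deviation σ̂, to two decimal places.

R̄ = (67.7 + 50.8 + 108.2 + 30.1 + 35.9 + 78.1 + 63.6 + 53.6 + 64.7 + 57.8 + 28.3 + 1.2 + 33.3) / 13 = 51.7923
σ̂ = R̄ / d₂ = 51.7923 / 2.534 = 20.4390

20.44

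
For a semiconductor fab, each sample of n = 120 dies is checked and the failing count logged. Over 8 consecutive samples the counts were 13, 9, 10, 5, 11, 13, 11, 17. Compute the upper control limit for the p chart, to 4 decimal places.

0.1721

p̄ = Σdᵢ / (k·n) = 89 / (8 × 120) = 0.09271
UCL = p̄ + 3·√(p̄(1−p̄)/n) = 0.09271 + 3 × √(0.09271×0.90729/120) = 0.09271 + 3 × 0.02648 = 0.17213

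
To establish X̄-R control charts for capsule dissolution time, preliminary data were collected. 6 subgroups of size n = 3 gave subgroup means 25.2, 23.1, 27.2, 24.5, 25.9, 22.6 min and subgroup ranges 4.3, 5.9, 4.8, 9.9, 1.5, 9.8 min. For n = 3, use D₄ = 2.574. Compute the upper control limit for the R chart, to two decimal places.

15.53

R̄ = (4.3 + 5.9 + 4.8 + 9.9 + 1.5 + 9.8) / 6 = 36.2000 / 6 = 6.0333
UCL_R = D₄·R̄ = 2.574 × 6.0333 = 15.5298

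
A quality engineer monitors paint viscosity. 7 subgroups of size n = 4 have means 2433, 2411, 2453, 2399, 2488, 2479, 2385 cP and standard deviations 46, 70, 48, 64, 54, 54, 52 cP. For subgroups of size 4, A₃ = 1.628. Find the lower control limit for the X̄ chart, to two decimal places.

X̄̄ = (2433 + 2411 + 2453 + 2399 + 2488 + 2479 + 2385) / 7 = 2435.4286
s̄ = (46 + 70 + 48 + 64 + 54 + 54 + 52) / 7 = 55.4286
LCL = X̄̄ − A₃·s̄ = 2435.4286 − 1.628 × 55.4286 = 2345.1909

2345.19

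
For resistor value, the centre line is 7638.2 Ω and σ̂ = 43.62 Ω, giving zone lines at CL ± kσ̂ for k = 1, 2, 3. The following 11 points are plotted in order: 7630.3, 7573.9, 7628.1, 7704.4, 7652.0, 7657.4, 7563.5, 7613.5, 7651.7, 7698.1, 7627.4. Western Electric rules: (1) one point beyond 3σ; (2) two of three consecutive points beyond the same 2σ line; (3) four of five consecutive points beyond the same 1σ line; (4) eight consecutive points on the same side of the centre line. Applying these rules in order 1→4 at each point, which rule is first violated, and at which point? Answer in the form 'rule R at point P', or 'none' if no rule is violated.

none

Zone of each point (C = within 1σ̂, B = 1σ̂–2σ̂, A = 2σ̂–3σ̂, * = beyond 3σ̂; sign = side of CL): 1:-C, 2:-B, 3:-C, 4:+B, 5:+C, 6:+C, 7:-B, 8:-C, 9:+C, 10:+B, 11:-C
No rule fires across all 11 points.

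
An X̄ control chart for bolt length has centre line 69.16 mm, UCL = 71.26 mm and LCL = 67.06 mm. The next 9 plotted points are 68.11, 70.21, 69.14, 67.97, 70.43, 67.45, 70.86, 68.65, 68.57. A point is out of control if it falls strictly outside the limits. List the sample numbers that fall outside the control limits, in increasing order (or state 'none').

none

All 9 points lie within [67.06, 71.26].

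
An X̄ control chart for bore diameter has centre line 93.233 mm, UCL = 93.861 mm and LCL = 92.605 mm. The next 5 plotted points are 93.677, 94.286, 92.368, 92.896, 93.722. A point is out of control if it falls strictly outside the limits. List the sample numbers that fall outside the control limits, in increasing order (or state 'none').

2, 3

Compare each point to [92.605, 93.861]: sample 2 = 94.286 > UCL; sample 3 = 92.368 < LCL.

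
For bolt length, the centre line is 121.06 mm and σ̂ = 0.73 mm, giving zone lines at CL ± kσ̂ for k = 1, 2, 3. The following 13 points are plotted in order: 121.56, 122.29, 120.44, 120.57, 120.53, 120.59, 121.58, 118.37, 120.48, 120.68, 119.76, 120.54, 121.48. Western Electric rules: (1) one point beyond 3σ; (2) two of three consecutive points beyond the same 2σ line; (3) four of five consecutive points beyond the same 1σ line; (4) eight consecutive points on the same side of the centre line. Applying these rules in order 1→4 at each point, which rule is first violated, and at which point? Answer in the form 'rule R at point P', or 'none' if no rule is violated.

rule 1 at point 8

Zone of each point (C = within 1σ̂, B = 1σ̂–2σ̂, A = 2σ̂–3σ̂, * = beyond 3σ̂; sign = side of CL): 1:+C, 2:+B, 3:-C, 4:-C, 5:-C, 6:-C, 7:+C, 8:-*, 9:-C, 10:-C, 11:-B, 12:-C, 13:+C
Rule 1 (one point beyond the 3σ limits) is satisfied at point 8.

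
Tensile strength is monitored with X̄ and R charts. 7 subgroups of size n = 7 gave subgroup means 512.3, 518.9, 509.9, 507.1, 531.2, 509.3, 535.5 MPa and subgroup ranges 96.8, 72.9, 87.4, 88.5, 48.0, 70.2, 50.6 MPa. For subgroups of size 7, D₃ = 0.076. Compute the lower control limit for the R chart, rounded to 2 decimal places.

R̄ = (96.8 + 72.9 + 87.4 + 88.5 + 48.0 + 70.2 + 50.6) / 7 = 514.4000 / 7 = 73.4857
LCL_R = D₃·R̄ = 0.076 × 73.4857 = 5.5849

5.58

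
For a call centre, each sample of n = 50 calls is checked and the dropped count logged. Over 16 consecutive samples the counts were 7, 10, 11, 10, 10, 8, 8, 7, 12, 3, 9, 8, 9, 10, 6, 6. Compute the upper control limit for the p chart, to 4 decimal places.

0.3259

p̄ = Σdᵢ / (k·n) = 134 / (16 × 50) = 0.16750
UCL = p̄ + 3·√(p̄(1−p̄)/n) = 0.16750 + 3 × √(0.16750×0.83250/50) = 0.16750 + 3 × 0.05281 = 0.32593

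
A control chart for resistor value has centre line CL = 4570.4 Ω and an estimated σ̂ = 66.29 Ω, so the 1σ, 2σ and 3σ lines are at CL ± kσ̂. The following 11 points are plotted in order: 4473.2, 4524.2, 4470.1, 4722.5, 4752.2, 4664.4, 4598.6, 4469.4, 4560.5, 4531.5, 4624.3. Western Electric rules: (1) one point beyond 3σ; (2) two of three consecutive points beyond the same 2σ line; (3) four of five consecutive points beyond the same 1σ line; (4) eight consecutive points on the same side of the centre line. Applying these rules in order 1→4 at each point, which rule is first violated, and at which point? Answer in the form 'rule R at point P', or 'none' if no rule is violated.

rule 2 at point 5

Zone of each point (C = within 1σ̂, B = 1σ̂–2σ̂, A = 2σ̂–3σ̂, * = beyond 3σ̂; sign = side of CL): 1:-B, 2:-C, 3:-B, 4:+A, 5:+A, 6:+B, 7:+C, 8:-B, 9:-C, 10:-C, 11:+C
Rule 2 (two of three consecutive points beyond the same 2σ limit) is satisfied at point 5.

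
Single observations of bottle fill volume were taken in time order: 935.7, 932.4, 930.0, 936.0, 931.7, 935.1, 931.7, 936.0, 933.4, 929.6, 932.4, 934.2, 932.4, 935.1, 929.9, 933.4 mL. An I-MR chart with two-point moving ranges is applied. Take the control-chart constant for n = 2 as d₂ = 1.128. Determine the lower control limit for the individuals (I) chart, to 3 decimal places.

923.967

X̄ = (935.7 + 932.4 + 930.0 + 936.0 + 931.7 + 935.1 + 931.7 + 936.0 + 933.4 + 929.6 + 932.4 + 934.2 + 932.4 + 935.1 + 929.9 + 933.4) / 16 = 933.0625
Moving ranges: 3.3, 2.4, 6.0, 4.3, 3.4, 3.4, 4.3, 2.6, 3.8, 2.8, 1.8, 1.8, 2.7, 5.2, 3.5; M̄R̄ = 51.3000 / 15 = 3.4200
LCL = X̄ − 3·M̄R̄/d₂ = 933.0625 − 3 × 3.4200 / 1.128 = 923.9668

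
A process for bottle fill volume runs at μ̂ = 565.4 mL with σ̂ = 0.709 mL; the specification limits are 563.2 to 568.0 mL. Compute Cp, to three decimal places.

1.128

Cp = (USL − LSL) / (6σ̂) = (568.0 − 563.2) / (6 × 0.709) = 4.8000 / 4.2540 = 1.1283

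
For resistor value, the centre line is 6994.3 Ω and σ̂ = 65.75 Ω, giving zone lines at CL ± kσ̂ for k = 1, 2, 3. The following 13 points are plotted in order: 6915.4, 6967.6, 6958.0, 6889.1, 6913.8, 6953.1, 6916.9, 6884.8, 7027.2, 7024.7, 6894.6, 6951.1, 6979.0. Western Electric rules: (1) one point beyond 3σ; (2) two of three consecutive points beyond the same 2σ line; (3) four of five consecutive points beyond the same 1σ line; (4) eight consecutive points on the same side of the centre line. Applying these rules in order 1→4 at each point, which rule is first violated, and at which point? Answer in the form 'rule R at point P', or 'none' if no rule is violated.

Zone of each point (C = within 1σ̂, B = 1σ̂–2σ̂, A = 2σ̂–3σ̂, * = beyond 3σ̂; sign = side of CL): 1:-B, 2:-C, 3:-C, 4:-B, 5:-B, 6:-C, 7:-B, 8:-B, 9:+C, 10:+C, 11:-B, 12:-C, 13:-C
Rule 3 (four of five consecutive points beyond the same 1σ limit) is satisfied at point 8.

rule 3 at point 8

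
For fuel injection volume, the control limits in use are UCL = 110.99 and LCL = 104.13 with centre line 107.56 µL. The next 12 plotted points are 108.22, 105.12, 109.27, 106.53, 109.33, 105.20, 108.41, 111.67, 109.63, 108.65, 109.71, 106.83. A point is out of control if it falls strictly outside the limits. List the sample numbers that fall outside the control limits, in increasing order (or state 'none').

Compare each point to [104.13, 110.99]: sample 8 = 111.67 > UCL.

8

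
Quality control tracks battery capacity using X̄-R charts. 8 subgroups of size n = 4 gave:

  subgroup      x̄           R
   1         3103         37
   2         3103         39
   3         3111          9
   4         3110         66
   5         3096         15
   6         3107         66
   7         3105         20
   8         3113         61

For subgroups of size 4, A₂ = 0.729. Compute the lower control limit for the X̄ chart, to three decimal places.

3077.478

X̄̄ = (3103 + 3103 + 3111 + 3110 + 3096 + 3107 + 3105 + 3113) / 8 = 24848.0000 / 8 = 3106.0000
R̄ = (37 + 39 + 9 + 66 + 15 + 66 + 20 + 61) / 8 = 313.0000 / 8 = 39.1250
LCL = X̄̄ − A₂·R̄ = 3106.0000 − 0.729 × 39.1250 = 3077.4779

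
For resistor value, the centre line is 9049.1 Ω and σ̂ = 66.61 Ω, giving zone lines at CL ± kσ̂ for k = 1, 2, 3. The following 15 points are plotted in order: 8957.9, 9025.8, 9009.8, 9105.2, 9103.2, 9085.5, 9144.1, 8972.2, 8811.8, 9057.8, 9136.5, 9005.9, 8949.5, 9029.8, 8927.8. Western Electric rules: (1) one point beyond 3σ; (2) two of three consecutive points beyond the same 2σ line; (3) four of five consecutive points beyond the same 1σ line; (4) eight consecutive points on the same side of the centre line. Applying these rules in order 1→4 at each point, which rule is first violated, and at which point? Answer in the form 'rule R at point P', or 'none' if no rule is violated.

Zone of each point (C = within 1σ̂, B = 1σ̂–2σ̂, A = 2σ̂–3σ̂, * = beyond 3σ̂; sign = side of CL): 1:-B, 2:-C, 3:-C, 4:+C, 5:+C, 6:+C, 7:+B, 8:-B, 9:-*, 10:+C, 11:+B, 12:-C, 13:-B, 14:-C, 15:-B
Rule 1 (one point beyond the 3σ limits) is satisfied at point 9.

rule 1 at point 9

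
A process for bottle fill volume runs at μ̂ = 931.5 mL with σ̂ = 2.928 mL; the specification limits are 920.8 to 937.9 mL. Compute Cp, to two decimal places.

Cp = (USL − LSL) / (6σ̂) = (937.9 − 920.8) / (6 × 2.928) = 17.1000 / 17.5680 = 0.9734

0.97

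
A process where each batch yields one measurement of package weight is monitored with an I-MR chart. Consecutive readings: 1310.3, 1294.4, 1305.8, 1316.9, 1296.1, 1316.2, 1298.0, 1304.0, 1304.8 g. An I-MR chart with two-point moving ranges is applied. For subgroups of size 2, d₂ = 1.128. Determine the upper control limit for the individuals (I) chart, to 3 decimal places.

1339.841

X̄ = (1310.3 + 1294.4 + 1305.8 + 1316.9 + 1296.1 + 1316.2 + 1298.0 + 1304.0 + 1304.8) / 9 = 1305.1667
Moving ranges: 15.9, 11.4, 11.1, 20.8, 20.1, 18.2, 6.0, 0.8; M̄R̄ = 104.3000 / 8 = 13.0375
UCL = X̄ + 3·M̄R̄/d₂ = 1305.1667 + 3 × 13.0375 / 1.128 = 1339.8409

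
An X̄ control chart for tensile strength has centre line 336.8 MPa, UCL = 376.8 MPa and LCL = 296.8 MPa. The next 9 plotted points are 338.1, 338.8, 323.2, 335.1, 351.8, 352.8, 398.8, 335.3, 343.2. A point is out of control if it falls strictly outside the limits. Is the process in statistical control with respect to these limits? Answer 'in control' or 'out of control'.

Compare each point to [296.8, 376.8]: sample 7 = 398.8 > UCL.

out of control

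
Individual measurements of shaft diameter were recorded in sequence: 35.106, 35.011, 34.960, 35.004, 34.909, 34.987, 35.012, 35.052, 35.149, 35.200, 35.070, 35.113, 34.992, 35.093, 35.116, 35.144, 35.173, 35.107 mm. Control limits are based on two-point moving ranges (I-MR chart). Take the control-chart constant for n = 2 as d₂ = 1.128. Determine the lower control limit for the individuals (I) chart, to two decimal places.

X̄ = (35.106 + 35.011 + 34.960 + 35.004 + 34.909 + 34.987 + 35.012 + 35.052 + 35.149 + 35.200 + 35.070 + 35.113 + 34.992 + 35.093 + 35.116 + 35.144 + 35.173 + 35.107) / 18 = 35.0666
Moving ranges: 0.095, 0.051, 0.044, 0.095, 0.078, 0.025, 0.040, 0.097, 0.051, 0.130, 0.043, 0.121, 0.101, 0.023, 0.028, 0.029, 0.066; M̄R̄ = 1.1170 / 17 = 0.0657
LCL = X̄ − 3·M̄R̄/d₂ = 35.0666 − 3 × 0.0657 / 1.128 = 34.8918

34.89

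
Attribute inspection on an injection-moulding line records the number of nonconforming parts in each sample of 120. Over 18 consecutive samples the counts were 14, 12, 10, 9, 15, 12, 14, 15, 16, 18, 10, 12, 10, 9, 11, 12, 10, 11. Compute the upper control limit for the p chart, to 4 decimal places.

p̄ = Σdᵢ / (k·n) = 220 / (18 × 120) = 0.10185
UCL = p̄ + 3·√(p̄(1−p̄)/n) = 0.10185 + 3 × √(0.10185×0.89815/120) = 0.10185 + 3 × 0.02761 = 0.18468

0.1847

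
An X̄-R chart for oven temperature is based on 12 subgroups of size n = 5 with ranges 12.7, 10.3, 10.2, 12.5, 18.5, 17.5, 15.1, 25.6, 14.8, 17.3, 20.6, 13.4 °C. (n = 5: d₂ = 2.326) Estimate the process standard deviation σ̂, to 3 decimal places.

6.753

R̄ = (12.7 + 10.3 + 10.2 + 12.5 + 18.5 + 17.5 + 15.1 + 25.6 + 14.8 + 17.3 + 20.6 + 13.4) / 12 = 15.7083
σ̂ = R̄ / d₂ = 15.7083 / 2.326 = 6.7534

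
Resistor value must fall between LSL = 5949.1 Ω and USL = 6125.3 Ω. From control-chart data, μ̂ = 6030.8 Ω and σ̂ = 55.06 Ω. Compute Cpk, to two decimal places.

Cpu = (USL − μ̂) / (3σ̂) = (6125.3 − 6030.8) / (3 × 55.06) = 0.5721; Cpl = (μ̂ − LSL) / (3σ̂) = (6030.8 − 5949.1) / (3 × 55.06) = 0.4946; Cpk = min(Cpu, Cpl) = 0.4946

0.49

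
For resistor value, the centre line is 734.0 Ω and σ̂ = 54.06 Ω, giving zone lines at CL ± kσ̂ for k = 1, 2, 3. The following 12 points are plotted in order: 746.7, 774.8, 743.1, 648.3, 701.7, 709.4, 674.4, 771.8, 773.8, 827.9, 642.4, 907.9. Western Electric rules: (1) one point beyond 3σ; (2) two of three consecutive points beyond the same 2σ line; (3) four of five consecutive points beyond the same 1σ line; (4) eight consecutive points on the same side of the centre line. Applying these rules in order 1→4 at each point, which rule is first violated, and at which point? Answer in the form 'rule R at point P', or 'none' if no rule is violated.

rule 1 at point 12

Zone of each point (C = within 1σ̂, B = 1σ̂–2σ̂, A = 2σ̂–3σ̂, * = beyond 3σ̂; sign = side of CL): 1:+C, 2:+C, 3:+C, 4:-B, 5:-C, 6:-C, 7:-B, 8:+C, 9:+C, 10:+B, 11:-B, 12:+*
Rule 1 (one point beyond the 3σ limits) is satisfied at point 12.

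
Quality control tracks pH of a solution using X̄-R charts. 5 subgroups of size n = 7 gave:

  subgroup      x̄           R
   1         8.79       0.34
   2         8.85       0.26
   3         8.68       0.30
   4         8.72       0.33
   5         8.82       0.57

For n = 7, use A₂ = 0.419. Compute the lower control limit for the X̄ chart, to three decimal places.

X̄̄ = (8.79 + 8.85 + 8.68 + 8.72 + 8.82) / 5 = 43.8600 / 5 = 8.7720
R̄ = (0.34 + 0.26 + 0.30 + 0.33 + 0.57) / 5 = 1.8000 / 5 = 0.3600
LCL = X̄̄ − A₂·R̄ = 8.7720 − 0.419 × 0.3600 = 8.6212

8.621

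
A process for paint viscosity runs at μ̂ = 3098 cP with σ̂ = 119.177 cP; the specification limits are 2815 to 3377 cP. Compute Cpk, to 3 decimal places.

Cpu = (USL − μ̂) / (3σ̂) = (3377 − 3098) / (3 × 119.177) = 0.7804; Cpl = (μ̂ − LSL) / (3σ̂) = (3098 − 2815) / (3 × 119.177) = 0.7915; Cpk = min(Cpu, Cpl) = 0.7804

0.780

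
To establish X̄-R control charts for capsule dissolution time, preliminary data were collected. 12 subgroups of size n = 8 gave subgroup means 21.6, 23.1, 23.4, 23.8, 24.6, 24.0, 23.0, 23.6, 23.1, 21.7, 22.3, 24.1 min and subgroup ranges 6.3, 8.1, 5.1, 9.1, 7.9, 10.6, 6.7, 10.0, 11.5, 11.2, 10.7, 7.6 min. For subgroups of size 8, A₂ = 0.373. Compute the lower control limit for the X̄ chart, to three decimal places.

X̄̄ = (21.6 + 23.1 + 23.4 + 23.8 + 24.6 + 24.0 + 23.0 + 23.6 + 23.1 + 21.7 + 22.3 + 24.1) / 12 = 278.3000 / 12 = 23.1917
R̄ = (6.3 + 8.1 + 5.1 + 9.1 + 7.9 + 10.6 + 6.7 + 10.0 + 11.5 + 11.2 + 10.7 + 7.6) / 12 = 104.8000 / 12 = 8.7333
LCL = X̄̄ − A₂·R̄ = 23.1917 − 0.373 × 8.7333 = 19.9341

19.934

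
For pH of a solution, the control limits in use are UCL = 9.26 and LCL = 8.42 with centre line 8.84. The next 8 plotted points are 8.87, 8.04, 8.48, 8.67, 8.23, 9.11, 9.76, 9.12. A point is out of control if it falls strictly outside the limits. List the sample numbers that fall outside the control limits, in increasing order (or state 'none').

2, 5, 7

Compare each point to [8.42, 9.26]: sample 2 = 8.04 < LCL; sample 5 = 8.23 < LCL; sample 7 = 9.76 > UCL.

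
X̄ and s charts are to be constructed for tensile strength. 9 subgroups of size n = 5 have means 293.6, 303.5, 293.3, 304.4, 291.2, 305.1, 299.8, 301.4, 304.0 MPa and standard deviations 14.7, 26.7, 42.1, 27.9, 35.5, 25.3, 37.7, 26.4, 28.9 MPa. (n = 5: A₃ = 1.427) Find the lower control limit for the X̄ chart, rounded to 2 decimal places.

257.54

X̄̄ = (293.6 + 303.5 + 293.3 + 304.4 + 291.2 + 305.1 + 299.8 + 301.4 + 304.0) / 9 = 299.5889
s̄ = (14.7 + 26.7 + 42.1 + 27.9 + 35.5 + 25.3 + 37.7 + 26.4 + 28.9) / 9 = 29.4667
LCL = X̄̄ − A₃·s̄ = 299.5889 − 1.427 × 29.4667 = 257.5400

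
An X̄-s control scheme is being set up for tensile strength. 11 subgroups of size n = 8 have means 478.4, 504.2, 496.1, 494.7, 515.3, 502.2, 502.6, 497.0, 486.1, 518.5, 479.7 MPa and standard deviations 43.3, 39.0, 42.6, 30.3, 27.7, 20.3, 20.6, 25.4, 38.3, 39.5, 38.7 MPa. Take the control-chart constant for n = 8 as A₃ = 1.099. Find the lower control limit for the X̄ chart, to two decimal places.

X̄̄ = (478.4 + 504.2 + 496.1 + 494.7 + 515.3 + 502.2 + 502.6 + 497.0 + 486.1 + 518.5 + 479.7) / 11 = 497.7091
s̄ = (43.3 + 39.0 + 42.6 + 30.3 + 27.7 + 20.3 + 20.6 + 25.4 + 38.3 + 39.5 + 38.7) / 11 = 33.2455
LCL = X̄̄ − A₃·s̄ = 497.7091 − 1.099 × 33.2455 = 461.1723

461.17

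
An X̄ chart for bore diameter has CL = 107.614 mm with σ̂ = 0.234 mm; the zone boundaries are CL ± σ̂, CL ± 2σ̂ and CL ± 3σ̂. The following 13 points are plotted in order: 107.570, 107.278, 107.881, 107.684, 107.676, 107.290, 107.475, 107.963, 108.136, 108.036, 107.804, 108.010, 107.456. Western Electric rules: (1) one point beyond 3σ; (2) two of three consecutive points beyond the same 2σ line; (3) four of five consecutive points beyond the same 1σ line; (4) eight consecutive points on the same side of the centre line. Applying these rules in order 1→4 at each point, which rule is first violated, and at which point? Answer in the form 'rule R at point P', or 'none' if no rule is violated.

rule 3 at point 12

Zone of each point (C = within 1σ̂, B = 1σ̂–2σ̂, A = 2σ̂–3σ̂, * = beyond 3σ̂; sign = side of CL): 1:-C, 2:-B, 3:+B, 4:+C, 5:+C, 6:-B, 7:-C, 8:+B, 9:+A, 10:+B, 11:+C, 12:+B, 13:-C
Rule 3 (four of five consecutive points beyond the same 1σ limit) is satisfied at point 12.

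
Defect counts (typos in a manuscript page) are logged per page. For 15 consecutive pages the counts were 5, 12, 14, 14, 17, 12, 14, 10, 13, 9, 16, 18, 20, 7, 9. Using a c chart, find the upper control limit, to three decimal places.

23.344

c̄ = (5 + 12 + 14 + 14 + 17 + 12 + 14 + 10 + 13 + 9 + 16 + 18 + 20 + 7 + 9) / 15 = 190 / 15 = 12.6667
UCL = c̄ + 3√c̄ = 12.6667 + 3 × √12.6667 = 12.6667 + 3 × 3.5590 = 23.3437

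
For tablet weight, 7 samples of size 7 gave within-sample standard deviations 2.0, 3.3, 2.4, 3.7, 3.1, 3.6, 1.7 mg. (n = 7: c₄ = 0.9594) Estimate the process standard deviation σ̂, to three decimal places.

2.948

s̄ = (2.0 + 3.3 + 2.4 + 3.7 + 3.1 + 3.6 + 1.7) / 7 = 2.8286
σ̂ = s̄ / c₄ = 2.8286 / 0.9594 = 2.9483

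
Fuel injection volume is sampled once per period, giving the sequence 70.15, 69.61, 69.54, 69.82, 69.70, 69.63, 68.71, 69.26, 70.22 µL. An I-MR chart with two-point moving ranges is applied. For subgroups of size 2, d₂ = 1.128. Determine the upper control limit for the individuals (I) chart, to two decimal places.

X̄ = (70.15 + 69.61 + 69.54 + 69.82 + 69.70 + 69.63 + 68.71 + 69.26 + 70.22) / 9 = 69.6267
Moving ranges: 0.54, 0.07, 0.28, 0.12, 0.07, 0.92, 0.55, 0.96; M̄R̄ = 3.5100 / 8 = 0.4388
UCL = X̄ + 3·M̄R̄/d₂ = 69.6267 + 3 × 0.4388 / 1.128 = 70.7936

70.79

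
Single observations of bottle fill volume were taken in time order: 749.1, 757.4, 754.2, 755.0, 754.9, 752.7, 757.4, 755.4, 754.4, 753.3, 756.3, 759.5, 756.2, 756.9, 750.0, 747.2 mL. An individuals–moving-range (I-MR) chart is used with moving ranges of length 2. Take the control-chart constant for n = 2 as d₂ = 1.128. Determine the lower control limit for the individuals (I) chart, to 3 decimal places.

746.691

X̄ = (749.1 + 757.4 + 754.2 + 755.0 + 754.9 + 752.7 + 757.4 + 755.4 + 754.4 + 753.3 + 756.3 + 759.5 + 756.2 + 756.9 + 750.0 + 747.2) / 16 = 754.3687
Moving ranges: 8.3, 3.2, 0.8, 0.1, 2.2, 4.7, 2.0, 1.0, 1.1, 3.0, 3.2, 3.3, 0.7, 6.9, 2.8; M̄R̄ = 43.3000 / 15 = 2.8867
LCL = X̄ − 3·M̄R̄/d₂ = 754.3687 − 3 × 2.8867 / 1.128 = 746.6914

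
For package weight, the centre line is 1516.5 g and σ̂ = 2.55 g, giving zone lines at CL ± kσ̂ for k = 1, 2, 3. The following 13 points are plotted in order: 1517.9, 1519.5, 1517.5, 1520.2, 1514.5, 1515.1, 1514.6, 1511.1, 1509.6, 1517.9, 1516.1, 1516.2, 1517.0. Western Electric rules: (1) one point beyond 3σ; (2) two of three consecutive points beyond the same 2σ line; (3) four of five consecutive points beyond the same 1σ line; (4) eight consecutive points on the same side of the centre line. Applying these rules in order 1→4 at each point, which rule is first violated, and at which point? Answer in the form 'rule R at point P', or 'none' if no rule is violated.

rule 2 at point 9

Zone of each point (C = within 1σ̂, B = 1σ̂–2σ̂, A = 2σ̂–3σ̂, * = beyond 3σ̂; sign = side of CL): 1:+C, 2:+B, 3:+C, 4:+B, 5:-C, 6:-C, 7:-C, 8:-A, 9:-A, 10:+C, 11:-C, 12:-C, 13:+C
Rule 2 (two of three consecutive points beyond the same 2σ limit) is satisfied at point 9.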